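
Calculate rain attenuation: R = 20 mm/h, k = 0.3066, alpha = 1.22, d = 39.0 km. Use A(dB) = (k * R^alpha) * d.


gamma = 0.3066 * 20^1.22 = 11.853013 dB/km
A = 11.853013 * 39.0 = 462.27 dB

462.27 dB


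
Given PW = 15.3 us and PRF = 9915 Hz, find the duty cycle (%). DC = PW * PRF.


DC = 15.3e-6 * 9915 * 100 = 15.17%

15.17%


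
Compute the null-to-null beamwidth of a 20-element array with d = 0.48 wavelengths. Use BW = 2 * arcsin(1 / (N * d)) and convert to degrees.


1/(N*d) = 1/(20*0.48) = 0.104167
BW = 2*arcsin(0.104167) = 12.0 degrees

12.0 degrees


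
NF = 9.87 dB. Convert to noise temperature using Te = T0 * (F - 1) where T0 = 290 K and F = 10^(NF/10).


NF_lin = 10^(9.87/10) = 9.7051
Te = 290 * (9.7051 - 1) = 2524.5 K

2524.5 K


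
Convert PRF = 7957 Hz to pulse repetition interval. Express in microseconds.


PRI = 1/7957 = 0.0001256755 s = 125.7 us

125.7 us


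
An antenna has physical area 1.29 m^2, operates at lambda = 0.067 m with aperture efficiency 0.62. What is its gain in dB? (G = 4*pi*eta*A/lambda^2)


G_linear = 4*pi*0.62*1.29/0.067^2 = 2238.94
G_dB = 10*log10(2238.94) = 33.5 dB

33.5 dB


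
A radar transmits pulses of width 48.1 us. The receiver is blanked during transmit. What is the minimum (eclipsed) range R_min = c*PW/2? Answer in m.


R_min = 3e8 * 48.1e-6 / 2 = 7215.0 m

7215.0 m


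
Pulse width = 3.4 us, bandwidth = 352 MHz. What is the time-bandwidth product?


TBP = 3.4 * 352 = 1196.8

1196.8


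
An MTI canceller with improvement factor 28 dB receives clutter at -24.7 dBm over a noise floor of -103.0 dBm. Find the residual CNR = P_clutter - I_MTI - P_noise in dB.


CNR = -24.7 - 28 - (-103.0) = 50.3 dB

50.3 dB


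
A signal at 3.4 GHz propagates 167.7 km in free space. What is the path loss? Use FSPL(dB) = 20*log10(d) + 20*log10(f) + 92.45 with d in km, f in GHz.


20*log10(167.7) = 44.49
20*log10(3.4) = 10.63
FSPL = 147.6 dB

147.6 dB


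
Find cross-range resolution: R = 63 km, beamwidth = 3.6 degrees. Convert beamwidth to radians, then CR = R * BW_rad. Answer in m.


BW_rad = 0.062831853
CR = 63000 * 0.062831853 = 3958.4 m

3958.4 m


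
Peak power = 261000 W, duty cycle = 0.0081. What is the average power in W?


P_avg = 261000 * 0.0081 = 2114.1 W

2114.1 W


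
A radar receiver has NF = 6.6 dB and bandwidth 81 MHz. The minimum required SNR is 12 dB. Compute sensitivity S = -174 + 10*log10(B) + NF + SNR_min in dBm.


10*log10(81000000.0) = 79.08
S = -174 + 79.08 + 6.6 + 12 = -76.3 dBm

-76.3 dBm


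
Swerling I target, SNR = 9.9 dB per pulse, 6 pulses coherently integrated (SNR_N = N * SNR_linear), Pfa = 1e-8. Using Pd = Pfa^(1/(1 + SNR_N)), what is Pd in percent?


SNR_lin = 10^(9.9/10) = 9.77237
SNR_N = 6 * 9.77237 = 58.63422
1/(1 + SNR_N) = 1/59.63422 = 0.0167689
Pd = (1e-8)^0.0167689 = 0.73426
Pd = 73.4%

73.4%


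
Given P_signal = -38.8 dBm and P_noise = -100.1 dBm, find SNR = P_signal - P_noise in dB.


SNR = -38.8 - (-100.1) = 61.3 dB

61.3 dB


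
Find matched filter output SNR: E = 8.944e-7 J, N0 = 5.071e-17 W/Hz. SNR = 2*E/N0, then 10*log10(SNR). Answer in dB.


SNR_lin = 2 * 8.944e-7 / 5.071e-17 = 3.528e10
SNR_dB = 10*log10(3.528e10) = 105.5 dB

105.5 dB


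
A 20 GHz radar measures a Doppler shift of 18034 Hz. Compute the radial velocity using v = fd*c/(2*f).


v = 18034 * 3e8 / (2 * 20000000000.0) = 135.3 m/s

135.3 m/s


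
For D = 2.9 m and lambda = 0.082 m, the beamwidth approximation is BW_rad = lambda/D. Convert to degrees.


BW_rad = 0.082 / 2.9 = 0.028276
BW_deg = 1.62 degrees

1.62 degrees


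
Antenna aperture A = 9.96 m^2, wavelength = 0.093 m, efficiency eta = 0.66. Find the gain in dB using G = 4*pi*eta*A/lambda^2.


G_linear = 4*pi*0.66*9.96/0.093^2 = 9550.96
G_dB = 10*log10(9550.96) = 39.8 dB

39.8 dB


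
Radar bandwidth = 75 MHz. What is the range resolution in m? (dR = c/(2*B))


dR = 3e8 / (2 * 75000000.0) = 2.0 m

2.0 m


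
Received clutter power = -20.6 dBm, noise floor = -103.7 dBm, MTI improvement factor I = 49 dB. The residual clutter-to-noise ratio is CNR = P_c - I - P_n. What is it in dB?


CNR = -20.6 - 49 - (-103.7) = 34.1 dB

34.1 dB


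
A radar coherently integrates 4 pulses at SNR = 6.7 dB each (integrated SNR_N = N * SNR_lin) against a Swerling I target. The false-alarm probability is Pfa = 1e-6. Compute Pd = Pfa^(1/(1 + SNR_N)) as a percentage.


SNR_lin = 10^(6.7/10) = 4.67735
SNR_N = 4 * 4.67735 = 18.7094
1/(1 + SNR_N) = 1/19.7094 = 0.0507372
Pd = (1e-6)^0.0507372 = 0.49611
Pd = 49.6%

49.6%


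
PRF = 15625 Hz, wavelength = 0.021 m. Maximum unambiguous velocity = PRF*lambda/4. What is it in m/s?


V_ua = 15625 * 0.021 / 4 = 82.0 m/s

82.0 m/s


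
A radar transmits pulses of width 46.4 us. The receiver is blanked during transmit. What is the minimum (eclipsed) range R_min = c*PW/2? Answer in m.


R_min = 3e8 * 46.4e-6 / 2 = 6960.0 m

6960.0 m


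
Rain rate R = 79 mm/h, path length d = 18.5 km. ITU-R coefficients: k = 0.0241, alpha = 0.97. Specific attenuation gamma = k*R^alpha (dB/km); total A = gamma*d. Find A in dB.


gamma = 0.0241 * 79^0.97 = 1.669996 dB/km
A = 1.669996 * 18.5 = 30.89 dB

30.89 dB


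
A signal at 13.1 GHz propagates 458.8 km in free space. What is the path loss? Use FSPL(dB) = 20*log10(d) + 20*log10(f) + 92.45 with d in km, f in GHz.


20*log10(458.8) = 53.23
20*log10(13.1) = 22.35
FSPL = 168.0 dB

168.0 dB


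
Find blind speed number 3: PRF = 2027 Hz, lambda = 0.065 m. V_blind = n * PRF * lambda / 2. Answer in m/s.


V_blind = 3 * 2027 * 0.065 / 2 = 197.6 m/s

197.6 m/s


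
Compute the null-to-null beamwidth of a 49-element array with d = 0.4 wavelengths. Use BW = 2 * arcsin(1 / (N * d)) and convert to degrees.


1/(N*d) = 1/(49*0.4) = 0.05102
BW = 2*arcsin(0.05102) = 5.8 degrees

5.8 degrees


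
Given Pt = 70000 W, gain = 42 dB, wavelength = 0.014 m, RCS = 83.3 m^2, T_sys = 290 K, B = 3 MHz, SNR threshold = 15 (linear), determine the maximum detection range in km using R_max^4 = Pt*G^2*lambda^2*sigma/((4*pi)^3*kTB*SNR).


G_lin = 10^(42/10) = 15848.931925
R^4 = 70000 * 15848.931925^2 * 0.014^2 * 83.3 / ((4*pi)^3 * 1.38e-23 * 290 * 3000000.0 * 15)
R^4 = 8.03304e20 m^4
R_max = (8.03304e20)^(1/4) = 168352.7 m = 168.4 km

168.4 km


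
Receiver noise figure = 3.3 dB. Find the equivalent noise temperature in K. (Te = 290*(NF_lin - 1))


NF_lin = 10^(3.3/10) = 2.137962
Te = 290 * (2.137962 - 1) = 330.0 K

330.0 K


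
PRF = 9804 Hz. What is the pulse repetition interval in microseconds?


PRI = 1/9804 = 0.0001019992 s = 102.0 us

102.0 us


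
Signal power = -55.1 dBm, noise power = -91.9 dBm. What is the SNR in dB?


SNR = -55.1 - (-91.9) = 36.8 dB

36.8 dB


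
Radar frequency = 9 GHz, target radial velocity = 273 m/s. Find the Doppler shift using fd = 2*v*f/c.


fd = 2 * 273 * 9000000000.0 / 3e8 = 16380.0 Hz

16380.0 Hz


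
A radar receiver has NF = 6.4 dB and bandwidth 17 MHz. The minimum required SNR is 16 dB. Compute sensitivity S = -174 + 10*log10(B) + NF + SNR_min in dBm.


10*log10(17000000.0) = 72.3
S = -174 + 72.3 + 6.4 + 16 = -79.3 dBm

-79.3 dBm


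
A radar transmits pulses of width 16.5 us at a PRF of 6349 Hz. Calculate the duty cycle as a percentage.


DC = 16.5e-6 * 6349 * 100 = 10.48%

10.48%


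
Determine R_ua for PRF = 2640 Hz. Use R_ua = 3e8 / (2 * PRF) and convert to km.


R_ua = 3e8 / (2 * 2640) = 56818.2 m = 56.8 km

56.8 km


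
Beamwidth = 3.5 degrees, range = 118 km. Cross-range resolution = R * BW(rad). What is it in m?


BW_rad = 0.061086524
CR = 118000 * 0.061086524 = 7208.2 m

7208.2 m


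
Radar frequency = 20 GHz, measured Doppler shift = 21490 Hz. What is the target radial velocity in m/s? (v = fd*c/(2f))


v = 21490 * 3e8 / (2 * 20000000000.0) = 161.2 m/s

161.2 m/s


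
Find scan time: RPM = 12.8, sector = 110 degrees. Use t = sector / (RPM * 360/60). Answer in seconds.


t = 110 / (12.8 * 360) * 60 = 1.43 s

1.43 s


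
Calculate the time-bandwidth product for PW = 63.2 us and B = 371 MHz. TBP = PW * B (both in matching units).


TBP = 63.2 * 371 = 23447.2

23447.2


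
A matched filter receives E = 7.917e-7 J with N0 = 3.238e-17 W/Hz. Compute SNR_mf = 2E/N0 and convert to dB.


SNR_lin = 2 * 7.917e-7 / 3.238e-17 = 4.89e10
SNR_dB = 10*log10(4.89e10) = 106.9 dB

106.9 dB


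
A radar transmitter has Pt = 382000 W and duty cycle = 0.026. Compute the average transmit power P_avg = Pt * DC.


P_avg = 382000 * 0.026 = 9932.0 W

9932.0 W


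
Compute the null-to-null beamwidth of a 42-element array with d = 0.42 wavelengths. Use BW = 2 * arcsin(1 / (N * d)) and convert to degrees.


1/(N*d) = 1/(42*0.42) = 0.056689
BW = 2*arcsin(0.056689) = 6.5 degrees

6.5 degrees


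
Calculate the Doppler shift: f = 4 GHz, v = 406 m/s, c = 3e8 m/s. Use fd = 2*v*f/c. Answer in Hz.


fd = 2 * 406 * 4000000000.0 / 3e8 = 10826.7 Hz

10826.7 Hz


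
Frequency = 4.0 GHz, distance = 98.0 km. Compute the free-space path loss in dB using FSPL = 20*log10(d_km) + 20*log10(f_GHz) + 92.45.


20*log10(98.0) = 39.82
20*log10(4.0) = 12.04
FSPL = 144.3 dB

144.3 dB


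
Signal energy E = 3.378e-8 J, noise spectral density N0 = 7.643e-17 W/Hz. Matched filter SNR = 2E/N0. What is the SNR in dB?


SNR_lin = 2 * 3.378e-8 / 7.643e-17 = 8.839e8
SNR_dB = 10*log10(8.839e8) = 89.5 dB

89.5 dB


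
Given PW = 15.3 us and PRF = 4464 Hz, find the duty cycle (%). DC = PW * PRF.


DC = 15.3e-6 * 4464 * 100 = 6.83%

6.83%


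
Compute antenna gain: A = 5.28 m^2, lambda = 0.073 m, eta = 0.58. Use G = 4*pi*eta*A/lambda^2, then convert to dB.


G_linear = 4*pi*0.58*5.28/0.073^2 = 7221.48
G_dB = 10*log10(7221.48) = 38.6 dB

38.6 dB


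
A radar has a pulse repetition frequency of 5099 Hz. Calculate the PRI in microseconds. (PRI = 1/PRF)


PRI = 1/5099 = 0.0001961169 s = 196.1 us

196.1 us


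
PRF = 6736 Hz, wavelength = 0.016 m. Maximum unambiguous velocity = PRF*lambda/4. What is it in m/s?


V_ua = 6736 * 0.016 / 4 = 26.9 m/s

26.9 m/s


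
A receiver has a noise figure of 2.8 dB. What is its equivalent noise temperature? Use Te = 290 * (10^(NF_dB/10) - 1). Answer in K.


NF_lin = 10^(2.8/10) = 1.905461
Te = 290 * (1.905461 - 1) = 262.6 K

262.6 K


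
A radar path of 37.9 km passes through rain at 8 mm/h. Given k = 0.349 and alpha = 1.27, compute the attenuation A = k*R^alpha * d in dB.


gamma = 0.349 * 8^1.27 = 4.894966 dB/km
A = 4.894966 * 37.9 = 185.52 dB

185.52 dB


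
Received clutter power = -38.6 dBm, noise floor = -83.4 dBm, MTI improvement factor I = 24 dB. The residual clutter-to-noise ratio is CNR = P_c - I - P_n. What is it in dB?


CNR = -38.6 - 24 - (-83.4) = 20.8 dB

20.8 dB


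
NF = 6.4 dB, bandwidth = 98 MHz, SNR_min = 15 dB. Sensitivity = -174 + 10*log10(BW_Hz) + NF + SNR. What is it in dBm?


10*log10(98000000.0) = 79.91
S = -174 + 79.91 + 6.4 + 15 = -72.7 dBm

-72.7 dBm


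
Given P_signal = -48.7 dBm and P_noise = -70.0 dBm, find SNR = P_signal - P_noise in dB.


SNR = -48.7 - (-70.0) = 21.3 dB

21.3 dB


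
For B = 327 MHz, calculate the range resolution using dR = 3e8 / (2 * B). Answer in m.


dR = 3e8 / (2 * 327000000.0) = 0.46 m

0.46 m


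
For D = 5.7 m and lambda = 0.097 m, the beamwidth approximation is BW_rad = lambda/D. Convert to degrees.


BW_rad = 0.097 / 5.7 = 0.017018
BW_deg = 0.98 degrees

0.98 degrees


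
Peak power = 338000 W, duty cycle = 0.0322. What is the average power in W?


P_avg = 338000 * 0.0322 = 10883.6 W

10883.6 W


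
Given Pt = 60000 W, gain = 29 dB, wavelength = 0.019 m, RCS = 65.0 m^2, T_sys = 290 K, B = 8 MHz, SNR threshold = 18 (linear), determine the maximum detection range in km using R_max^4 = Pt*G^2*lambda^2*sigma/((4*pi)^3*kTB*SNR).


G_lin = 10^(29/10) = 794.328235
R^4 = 60000 * 794.328235^2 * 0.019^2 * 65.0 / ((4*pi)^3 * 1.38e-23 * 290 * 8000000.0 * 18)
R^4 = 7.76788e17 m^4
R_max = (7.76788e17)^(1/4) = 29687.6 m = 29.7 km

29.7 km


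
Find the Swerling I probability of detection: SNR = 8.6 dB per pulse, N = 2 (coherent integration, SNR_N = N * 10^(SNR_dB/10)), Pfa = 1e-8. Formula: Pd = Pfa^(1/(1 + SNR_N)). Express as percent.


SNR_lin = 10^(8.6/10) = 7.24436
SNR_N = 2 * 7.24436 = 14.48872
1/(1 + SNR_N) = 1/15.48872 = 0.0645631
Pd = (1e-8)^0.0645631 = 0.30444
Pd = 30.4%

30.4%


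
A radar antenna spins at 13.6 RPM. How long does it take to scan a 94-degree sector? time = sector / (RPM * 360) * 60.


t = 94 / (13.6 * 360) * 60 = 1.15 s

1.15 s


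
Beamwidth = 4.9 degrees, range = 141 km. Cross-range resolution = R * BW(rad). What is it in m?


BW_rad = 0.085521133
CR = 141000 * 0.085521133 = 12058.5 m

12058.5 m


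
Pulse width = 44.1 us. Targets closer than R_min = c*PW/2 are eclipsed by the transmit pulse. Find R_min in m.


R_min = 3e8 * 44.1e-6 / 2 = 6615.0 m

6615.0 m


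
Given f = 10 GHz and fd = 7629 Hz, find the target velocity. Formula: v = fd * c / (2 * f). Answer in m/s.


v = 7629 * 3e8 / (2 * 10000000000.0) = 114.4 m/s

114.4 m/s


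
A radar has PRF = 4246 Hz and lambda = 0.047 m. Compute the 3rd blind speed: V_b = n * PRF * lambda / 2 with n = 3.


V_blind = 3 * 4246 * 0.047 / 2 = 299.3 m/s

299.3 m/s


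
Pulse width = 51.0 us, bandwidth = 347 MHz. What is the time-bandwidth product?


TBP = 51.0 * 347 = 17697.0

17697.0


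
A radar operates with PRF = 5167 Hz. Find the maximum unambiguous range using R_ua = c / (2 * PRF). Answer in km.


R_ua = 3e8 / (2 * 5167) = 29030.4 m = 29.0 km

29.0 km


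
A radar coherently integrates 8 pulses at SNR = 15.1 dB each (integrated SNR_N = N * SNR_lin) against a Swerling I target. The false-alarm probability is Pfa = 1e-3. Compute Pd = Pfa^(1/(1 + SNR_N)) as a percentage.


SNR_lin = 10^(15.1/10) = 32.35937
SNR_N = 8 * 32.35937 = 258.87496
1/(1 + SNR_N) = 1/259.87496 = 0.003848
Pd = (1e-3)^0.003848 = 0.97377
Pd = 97.4%

97.4%


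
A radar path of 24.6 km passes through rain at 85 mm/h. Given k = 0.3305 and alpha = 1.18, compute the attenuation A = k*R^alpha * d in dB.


gamma = 0.3305 * 85^1.18 = 62.500832 dB/km
A = 62.500832 * 24.6 = 1537.52 dB

1537.52 dB


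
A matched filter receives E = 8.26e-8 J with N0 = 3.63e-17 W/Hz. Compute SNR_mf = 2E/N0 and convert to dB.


SNR_lin = 2 * 8.26e-8 / 3.63e-17 = 4.551e9
SNR_dB = 10*log10(4.551e9) = 96.6 dB

96.6 dB


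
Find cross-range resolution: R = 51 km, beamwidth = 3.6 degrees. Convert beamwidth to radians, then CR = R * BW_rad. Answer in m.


BW_rad = 0.062831853
CR = 51000 * 0.062831853 = 3204.4 m

3204.4 m


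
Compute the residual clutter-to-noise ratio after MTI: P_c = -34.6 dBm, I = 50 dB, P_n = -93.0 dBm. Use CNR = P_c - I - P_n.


CNR = -34.6 - 50 - (-93.0) = 8.4 dB

8.4 dB


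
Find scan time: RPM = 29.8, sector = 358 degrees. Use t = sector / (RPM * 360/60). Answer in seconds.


t = 358 / (29.8 * 360) * 60 = 2.0 s

2.0 s


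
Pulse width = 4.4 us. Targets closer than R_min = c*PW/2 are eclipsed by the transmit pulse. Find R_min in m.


R_min = 3e8 * 4.4e-6 / 2 = 660.0 m

660.0 m


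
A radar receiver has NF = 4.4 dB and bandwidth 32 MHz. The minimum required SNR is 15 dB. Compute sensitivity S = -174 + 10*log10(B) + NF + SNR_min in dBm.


10*log10(32000000.0) = 75.05
S = -174 + 75.05 + 4.4 + 15 = -79.5 dBm

-79.5 dBm


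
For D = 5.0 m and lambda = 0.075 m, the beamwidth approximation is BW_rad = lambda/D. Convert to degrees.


BW_rad = 0.075 / 5.0 = 0.015
BW_deg = 0.86 degrees

0.86 degrees


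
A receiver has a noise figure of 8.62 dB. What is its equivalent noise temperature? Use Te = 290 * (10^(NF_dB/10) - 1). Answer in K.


NF_lin = 10^(8.62/10) = 7.277798
Te = 290 * (7.277798 - 1) = 1820.6 K

1820.6 K


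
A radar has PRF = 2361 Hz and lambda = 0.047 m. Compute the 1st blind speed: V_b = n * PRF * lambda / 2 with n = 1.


V_blind = 1 * 2361 * 0.047 / 2 = 55.5 m/s

55.5 m/s


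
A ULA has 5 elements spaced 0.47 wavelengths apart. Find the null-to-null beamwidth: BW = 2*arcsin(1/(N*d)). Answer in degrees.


1/(N*d) = 1/(5*0.47) = 0.425532
BW = 2*arcsin(0.425532) = 50.4 degrees

50.4 degrees


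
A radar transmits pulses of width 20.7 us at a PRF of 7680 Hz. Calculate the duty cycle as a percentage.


DC = 20.7e-6 * 7680 * 100 = 15.9%

15.9%


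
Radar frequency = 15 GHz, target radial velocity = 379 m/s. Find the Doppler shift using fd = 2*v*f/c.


fd = 2 * 379 * 15000000000.0 / 3e8 = 37900.0 Hz

37900.0 Hz


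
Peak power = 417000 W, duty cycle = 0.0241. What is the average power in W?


P_avg = 417000 * 0.0241 = 10049.7 W

10049.7 W


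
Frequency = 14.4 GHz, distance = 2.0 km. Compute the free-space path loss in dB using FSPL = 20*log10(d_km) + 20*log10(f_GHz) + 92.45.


20*log10(2.0) = 6.02
20*log10(14.4) = 23.17
FSPL = 121.6 dB

121.6 dB


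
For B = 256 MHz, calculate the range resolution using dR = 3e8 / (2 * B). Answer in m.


dR = 3e8 / (2 * 256000000.0) = 0.59 m

0.59 m


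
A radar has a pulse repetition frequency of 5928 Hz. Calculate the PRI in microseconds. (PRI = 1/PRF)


PRI = 1/5928 = 0.000168691 s = 168.7 us

168.7 us


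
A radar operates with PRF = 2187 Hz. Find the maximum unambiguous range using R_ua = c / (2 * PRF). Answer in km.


R_ua = 3e8 / (2 * 2187) = 68587.1 m = 68.6 km

68.6 km


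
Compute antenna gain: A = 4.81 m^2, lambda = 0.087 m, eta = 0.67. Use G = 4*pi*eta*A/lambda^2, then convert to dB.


G_linear = 4*pi*0.67*4.81/0.087^2 = 5350.46
G_dB = 10*log10(5350.46) = 37.3 dB

37.3 dB


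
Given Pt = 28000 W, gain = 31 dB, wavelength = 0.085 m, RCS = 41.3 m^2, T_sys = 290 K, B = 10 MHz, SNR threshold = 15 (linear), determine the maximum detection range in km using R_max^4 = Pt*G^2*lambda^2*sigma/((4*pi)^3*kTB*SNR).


G_lin = 10^(31/10) = 1258.925412
R^4 = 28000 * 1258.925412^2 * 0.085^2 * 41.3 / ((4*pi)^3 * 1.38e-23 * 290 * 10000000.0 * 15)
R^4 = 1.1116e19 m^4
R_max = (1.1116e19)^(1/4) = 57741.4 m = 57.7 km

57.7 km


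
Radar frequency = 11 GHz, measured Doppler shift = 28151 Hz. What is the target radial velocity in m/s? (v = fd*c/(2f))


v = 28151 * 3e8 / (2 * 11000000000.0) = 383.9 m/s

383.9 m/s


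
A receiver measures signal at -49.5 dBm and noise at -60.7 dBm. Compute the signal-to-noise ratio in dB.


SNR = -49.5 - (-60.7) = 11.2 dB

11.2 dB


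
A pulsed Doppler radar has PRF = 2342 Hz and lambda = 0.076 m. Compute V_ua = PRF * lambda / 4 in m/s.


V_ua = 2342 * 0.076 / 4 = 44.5 m/s

44.5 m/s


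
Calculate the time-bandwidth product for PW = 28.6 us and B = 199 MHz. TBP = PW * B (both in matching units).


TBP = 28.6 * 199 = 5691.4

5691.4


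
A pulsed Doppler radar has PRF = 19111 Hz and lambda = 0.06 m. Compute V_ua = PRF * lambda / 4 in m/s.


V_ua = 19111 * 0.06 / 4 = 286.7 m/s

286.7 m/s


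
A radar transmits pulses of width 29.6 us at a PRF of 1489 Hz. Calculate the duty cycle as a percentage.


DC = 29.6e-6 * 1489 * 100 = 4.41%

4.41%


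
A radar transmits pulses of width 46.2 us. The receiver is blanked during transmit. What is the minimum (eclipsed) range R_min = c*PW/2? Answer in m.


R_min = 3e8 * 46.2e-6 / 2 = 6930.0 m

6930.0 m


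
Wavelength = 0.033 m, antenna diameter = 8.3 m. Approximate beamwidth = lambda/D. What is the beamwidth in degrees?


BW_rad = 0.033 / 8.3 = 0.003976
BW_deg = 0.23 degrees

0.23 degrees


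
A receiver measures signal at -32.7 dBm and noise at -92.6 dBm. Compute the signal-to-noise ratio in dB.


SNR = -32.7 - (-92.6) = 59.9 dB

59.9 dB


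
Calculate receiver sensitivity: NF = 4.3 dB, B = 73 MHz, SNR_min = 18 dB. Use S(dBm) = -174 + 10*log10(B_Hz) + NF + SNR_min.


10*log10(73000000.0) = 78.63
S = -174 + 78.63 + 4.3 + 18 = -73.1 dBm

-73.1 dBm


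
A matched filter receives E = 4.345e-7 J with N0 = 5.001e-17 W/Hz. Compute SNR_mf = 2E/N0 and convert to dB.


SNR_lin = 2 * 4.345e-7 / 5.001e-17 = 1.738e10
SNR_dB = 10*log10(1.738e10) = 102.4 dB

102.4 dB


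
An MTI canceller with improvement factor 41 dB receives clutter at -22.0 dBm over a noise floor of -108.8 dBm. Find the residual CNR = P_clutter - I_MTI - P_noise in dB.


CNR = -22.0 - 41 - (-108.8) = 45.8 dB

45.8 dB


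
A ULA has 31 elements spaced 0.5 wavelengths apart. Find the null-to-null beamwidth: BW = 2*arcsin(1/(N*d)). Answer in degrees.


1/(N*d) = 1/(31*0.5) = 0.064516
BW = 2*arcsin(0.064516) = 7.4 degrees

7.4 degrees


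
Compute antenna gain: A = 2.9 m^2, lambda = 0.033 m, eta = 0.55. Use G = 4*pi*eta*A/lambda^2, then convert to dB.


G_linear = 4*pi*0.55*2.9/0.033^2 = 18405.29
G_dB = 10*log10(18405.29) = 42.6 dB

42.6 dB


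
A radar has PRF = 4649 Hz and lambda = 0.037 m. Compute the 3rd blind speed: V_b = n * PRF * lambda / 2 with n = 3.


V_blind = 3 * 4649 * 0.037 / 2 = 258.0 m/s

258.0 m/s


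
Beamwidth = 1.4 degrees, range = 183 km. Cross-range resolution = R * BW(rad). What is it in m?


BW_rad = 0.02443461
CR = 183000 * 0.02443461 = 4471.5 m

4471.5 m


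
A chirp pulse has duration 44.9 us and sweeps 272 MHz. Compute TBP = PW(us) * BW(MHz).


TBP = 44.9 * 272 = 12212.8

12212.8


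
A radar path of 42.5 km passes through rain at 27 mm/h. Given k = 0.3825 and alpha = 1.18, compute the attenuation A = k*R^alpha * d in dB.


gamma = 0.3825 * 27^1.18 = 18.69135 dB/km
A = 18.69135 * 42.5 = 794.38 dB

794.38 dB


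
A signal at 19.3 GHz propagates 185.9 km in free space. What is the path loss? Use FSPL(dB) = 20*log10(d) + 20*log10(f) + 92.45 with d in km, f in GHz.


20*log10(185.9) = 45.39
20*log10(19.3) = 25.71
FSPL = 163.5 dB

163.5 dB


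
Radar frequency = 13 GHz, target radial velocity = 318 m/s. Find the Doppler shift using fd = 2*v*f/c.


fd = 2 * 318 * 13000000000.0 / 3e8 = 27560.0 Hz

27560.0 Hz


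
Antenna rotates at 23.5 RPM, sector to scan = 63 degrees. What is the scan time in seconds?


t = 63 / (23.5 * 360) * 60 = 0.45 s

0.45 s


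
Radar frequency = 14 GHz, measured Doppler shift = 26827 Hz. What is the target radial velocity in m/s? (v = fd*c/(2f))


v = 26827 * 3e8 / (2 * 14000000000.0) = 287.4 m/s

287.4 m/s


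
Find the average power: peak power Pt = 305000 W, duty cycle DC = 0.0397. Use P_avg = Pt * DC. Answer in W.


P_avg = 305000 * 0.0397 = 12108.5 W

12108.5 W


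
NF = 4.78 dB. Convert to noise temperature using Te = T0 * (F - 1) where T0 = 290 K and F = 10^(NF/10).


NF_lin = 10^(4.78/10) = 3.006076
Te = 290 * (3.006076 - 1) = 581.8 K

581.8 K


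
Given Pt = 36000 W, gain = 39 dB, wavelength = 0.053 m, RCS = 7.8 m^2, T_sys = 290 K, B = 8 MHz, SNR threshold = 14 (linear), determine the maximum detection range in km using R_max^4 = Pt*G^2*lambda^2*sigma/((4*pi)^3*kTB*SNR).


G_lin = 10^(39/10) = 7943.282347
R^4 = 36000 * 7943.282347^2 * 0.053^2 * 7.8 / ((4*pi)^3 * 1.38e-23 * 290 * 8000000.0 * 14)
R^4 = 5.59531e19 m^4
R_max = (5.59531e19)^(1/4) = 86488.0 m = 86.5 km

86.5 km


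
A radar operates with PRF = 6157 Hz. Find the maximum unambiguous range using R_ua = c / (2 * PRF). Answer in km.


R_ua = 3e8 / (2 * 6157) = 24362.5 m = 24.4 km

24.4 km


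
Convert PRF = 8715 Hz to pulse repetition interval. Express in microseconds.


PRI = 1/8715 = 0.0001147447 s = 114.7 us

114.7 us


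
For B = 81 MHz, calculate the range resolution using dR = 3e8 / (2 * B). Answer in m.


dR = 3e8 / (2 * 81000000.0) = 1.85 m

1.85 m


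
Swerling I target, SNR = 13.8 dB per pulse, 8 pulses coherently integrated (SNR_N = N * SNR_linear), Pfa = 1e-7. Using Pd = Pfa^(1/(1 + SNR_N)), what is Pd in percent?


SNR_lin = 10^(13.8/10) = 23.98833
SNR_N = 8 * 23.98833 = 191.90664
1/(1 + SNR_N) = 1/192.90664 = 0.0051839
Pd = (1e-7)^0.0051839 = 0.91984
Pd = 92.0%

92.0%


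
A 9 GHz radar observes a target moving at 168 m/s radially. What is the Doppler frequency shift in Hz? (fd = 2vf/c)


fd = 2 * 168 * 9000000000.0 / 3e8 = 10080.0 Hz

10080.0 Hz


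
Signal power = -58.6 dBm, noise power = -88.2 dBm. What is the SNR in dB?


SNR = -58.6 - (-88.2) = 29.6 dB

29.6 dB


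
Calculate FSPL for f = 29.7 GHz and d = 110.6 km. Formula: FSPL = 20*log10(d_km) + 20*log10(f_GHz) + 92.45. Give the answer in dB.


20*log10(110.6) = 40.88
20*log10(29.7) = 29.46
FSPL = 162.8 dB

162.8 dB


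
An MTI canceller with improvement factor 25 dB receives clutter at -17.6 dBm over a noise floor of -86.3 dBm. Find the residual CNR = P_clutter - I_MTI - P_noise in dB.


CNR = -17.6 - 25 - (-86.3) = 43.7 dB

43.7 dB


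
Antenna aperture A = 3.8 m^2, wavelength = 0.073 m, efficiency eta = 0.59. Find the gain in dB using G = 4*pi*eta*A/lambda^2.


G_linear = 4*pi*0.59*3.8/0.073^2 = 5286.88
G_dB = 10*log10(5286.88) = 37.2 dB

37.2 dB


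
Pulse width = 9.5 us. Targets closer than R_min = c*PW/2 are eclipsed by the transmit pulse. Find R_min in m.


R_min = 3e8 * 9.5e-6 / 2 = 1425.0 m

1425.0 m


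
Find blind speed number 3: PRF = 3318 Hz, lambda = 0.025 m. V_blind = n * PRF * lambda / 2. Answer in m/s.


V_blind = 3 * 3318 * 0.025 / 2 = 124.4 m/s

124.4 m/s


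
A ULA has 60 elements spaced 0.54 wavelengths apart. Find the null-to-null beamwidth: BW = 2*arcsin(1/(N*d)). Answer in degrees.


1/(N*d) = 1/(60*0.54) = 0.030864
BW = 2*arcsin(0.030864) = 3.5 degrees

3.5 degrees


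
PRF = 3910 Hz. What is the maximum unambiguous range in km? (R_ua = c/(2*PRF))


R_ua = 3e8 / (2 * 3910) = 38363.2 m = 38.4 km

38.4 km


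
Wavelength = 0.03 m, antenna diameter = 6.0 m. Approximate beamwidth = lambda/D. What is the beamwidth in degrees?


BW_rad = 0.03 / 6.0 = 0.005
BW_deg = 0.29 degrees

0.29 degrees


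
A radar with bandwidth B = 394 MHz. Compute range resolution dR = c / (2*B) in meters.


dR = 3e8 / (2 * 394000000.0) = 0.38 m

0.38 m


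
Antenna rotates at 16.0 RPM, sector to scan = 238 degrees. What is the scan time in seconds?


t = 238 / (16.0 * 360) * 60 = 2.48 s

2.48 s


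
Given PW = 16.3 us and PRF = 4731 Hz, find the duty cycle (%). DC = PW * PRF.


DC = 16.3e-6 * 4731 * 100 = 7.71%

7.71%


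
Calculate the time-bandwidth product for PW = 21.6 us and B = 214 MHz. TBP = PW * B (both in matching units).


TBP = 21.6 * 214 = 4622.4

4622.4


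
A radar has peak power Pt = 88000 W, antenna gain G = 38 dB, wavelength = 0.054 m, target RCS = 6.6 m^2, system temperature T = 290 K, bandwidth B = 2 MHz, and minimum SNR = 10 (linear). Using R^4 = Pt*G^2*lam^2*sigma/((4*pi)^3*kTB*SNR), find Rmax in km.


G_lin = 10^(38/10) = 6309.573445
R^4 = 88000 * 6309.573445^2 * 0.054^2 * 6.6 / ((4*pi)^3 * 1.38e-23 * 290 * 2000000.0 * 10)
R^4 = 4.245e20 m^4
R_max = (4.245e20)^(1/4) = 143538.8 m = 143.5 km

143.5 km


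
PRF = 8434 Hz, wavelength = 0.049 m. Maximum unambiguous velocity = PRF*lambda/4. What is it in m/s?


V_ua = 8434 * 0.049 / 4 = 103.3 m/s

103.3 m/s


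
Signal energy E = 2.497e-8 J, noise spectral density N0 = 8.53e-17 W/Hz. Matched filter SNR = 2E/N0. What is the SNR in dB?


SNR_lin = 2 * 2.497e-8 / 8.53e-17 = 5.855e8
SNR_dB = 10*log10(5.855e8) = 87.7 dB

87.7 dB


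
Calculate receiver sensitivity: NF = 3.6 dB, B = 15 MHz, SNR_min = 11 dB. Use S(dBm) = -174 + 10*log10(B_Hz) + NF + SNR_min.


10*log10(15000000.0) = 71.76
S = -174 + 71.76 + 3.6 + 11 = -87.6 dBm

-87.6 dBm


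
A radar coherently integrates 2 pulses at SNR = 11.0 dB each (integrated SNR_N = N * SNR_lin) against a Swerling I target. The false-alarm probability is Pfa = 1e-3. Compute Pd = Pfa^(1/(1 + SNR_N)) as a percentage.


SNR_lin = 10^(11.0/10) = 12.58925
SNR_N = 2 * 12.58925 = 25.1785
1/(1 + SNR_N) = 1/26.1785 = 0.0381993
Pd = (1e-3)^0.0381993 = 0.76807
Pd = 76.8%

76.8%


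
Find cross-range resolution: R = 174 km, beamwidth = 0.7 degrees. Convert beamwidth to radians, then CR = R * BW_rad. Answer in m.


BW_rad = 0.012217305
CR = 174000 * 0.012217305 = 2125.8 m

2125.8 m


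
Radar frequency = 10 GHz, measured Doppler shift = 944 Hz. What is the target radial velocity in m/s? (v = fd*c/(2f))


v = 944 * 3e8 / (2 * 10000000000.0) = 14.2 m/s

14.2 m/s


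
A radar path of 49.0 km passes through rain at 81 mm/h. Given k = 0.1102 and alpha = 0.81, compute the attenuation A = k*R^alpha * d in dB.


gamma = 0.1102 * 81^0.81 = 3.873062 dB/km
A = 3.873062 * 49.0 = 189.78 dB

189.78 dB


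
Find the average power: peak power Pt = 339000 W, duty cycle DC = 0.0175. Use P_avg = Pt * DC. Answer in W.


P_avg = 339000 * 0.0175 = 5932.5 W

5932.5 W


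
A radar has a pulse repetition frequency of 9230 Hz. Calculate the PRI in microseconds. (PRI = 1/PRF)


PRI = 1/9230 = 0.0001083424 s = 108.3 us

108.3 us


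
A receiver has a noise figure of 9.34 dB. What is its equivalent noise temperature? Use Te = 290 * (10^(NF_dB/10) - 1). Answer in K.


NF_lin = 10^(9.34/10) = 8.590135
Te = 290 * (8.590135 - 1) = 2201.1 K

2201.1 K


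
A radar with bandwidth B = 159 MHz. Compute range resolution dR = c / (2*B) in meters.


dR = 3e8 / (2 * 159000000.0) = 0.94 m

0.94 m


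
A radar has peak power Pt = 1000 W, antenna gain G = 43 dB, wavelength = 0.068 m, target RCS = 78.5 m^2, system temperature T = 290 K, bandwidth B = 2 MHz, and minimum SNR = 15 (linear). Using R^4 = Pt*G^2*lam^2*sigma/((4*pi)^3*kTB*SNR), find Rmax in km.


G_lin = 10^(43/10) = 19952.62315
R^4 = 1000 * 19952.62315^2 * 0.068^2 * 78.5 / ((4*pi)^3 * 1.38e-23 * 290 * 2000000.0 * 15)
R^4 = 6.0654e20 m^4
R_max = (6.0654e20)^(1/4) = 156933.2 m = 156.9 km

156.9 km


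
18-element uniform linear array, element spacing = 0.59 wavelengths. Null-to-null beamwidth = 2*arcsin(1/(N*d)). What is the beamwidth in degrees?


1/(N*d) = 1/(18*0.59) = 0.094162
BW = 2*arcsin(0.094162) = 10.8 degrees

10.8 degrees


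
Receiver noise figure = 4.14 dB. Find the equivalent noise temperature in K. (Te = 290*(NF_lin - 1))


NF_lin = 10^(4.14/10) = 2.594179
Te = 290 * (2.594179 - 1) = 462.3 K

462.3 K


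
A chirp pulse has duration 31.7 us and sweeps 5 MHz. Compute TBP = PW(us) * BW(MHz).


TBP = 31.7 * 5 = 158.5

158.5


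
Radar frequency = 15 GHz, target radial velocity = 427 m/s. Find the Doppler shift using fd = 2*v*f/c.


fd = 2 * 427 * 15000000000.0 / 3e8 = 42700.0 Hz

42700.0 Hz


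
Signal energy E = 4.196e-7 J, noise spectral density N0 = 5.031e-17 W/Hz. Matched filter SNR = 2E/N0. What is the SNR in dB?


SNR_lin = 2 * 4.196e-7 / 5.031e-17 = 1.668e10
SNR_dB = 10*log10(1.668e10) = 102.2 dB

102.2 dB


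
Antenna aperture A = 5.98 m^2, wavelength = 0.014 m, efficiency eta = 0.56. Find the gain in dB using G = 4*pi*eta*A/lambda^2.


G_linear = 4*pi*0.56*5.98/0.014^2 = 214705.42
G_dB = 10*log10(214705.42) = 53.3 dB

53.3 dB


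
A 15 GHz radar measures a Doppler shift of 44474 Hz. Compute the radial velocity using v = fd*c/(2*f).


v = 44474 * 3e8 / (2 * 15000000000.0) = 444.7 m/s

444.7 m/s


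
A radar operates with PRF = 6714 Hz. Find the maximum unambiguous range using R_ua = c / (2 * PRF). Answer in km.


R_ua = 3e8 / (2 * 6714) = 22341.4 m = 22.3 km

22.3 km


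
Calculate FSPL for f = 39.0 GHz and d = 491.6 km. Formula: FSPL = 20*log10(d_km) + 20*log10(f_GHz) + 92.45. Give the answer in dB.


20*log10(491.6) = 53.83
20*log10(39.0) = 31.82
FSPL = 178.1 dB

178.1 dB


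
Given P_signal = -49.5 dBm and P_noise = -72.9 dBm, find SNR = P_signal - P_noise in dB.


SNR = -49.5 - (-72.9) = 23.4 dB

23.4 dB


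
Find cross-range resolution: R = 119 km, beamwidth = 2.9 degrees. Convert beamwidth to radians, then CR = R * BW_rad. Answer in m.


BW_rad = 0.050614548
CR = 119000 * 0.050614548 = 6023.1 m

6023.1 m


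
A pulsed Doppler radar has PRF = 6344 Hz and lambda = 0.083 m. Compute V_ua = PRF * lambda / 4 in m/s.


V_ua = 6344 * 0.083 / 4 = 131.6 m/s

131.6 m/s


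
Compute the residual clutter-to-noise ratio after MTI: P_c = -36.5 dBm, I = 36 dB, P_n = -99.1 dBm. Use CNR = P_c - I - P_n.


CNR = -36.5 - 36 - (-99.1) = 26.6 dB

26.6 dB


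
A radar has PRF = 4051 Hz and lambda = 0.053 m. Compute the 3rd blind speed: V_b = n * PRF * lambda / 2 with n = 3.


V_blind = 3 * 4051 * 0.053 / 2 = 322.1 m/s

322.1 m/s


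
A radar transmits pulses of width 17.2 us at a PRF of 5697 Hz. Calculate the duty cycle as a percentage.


DC = 17.2e-6 * 5697 * 100 = 9.8%

9.8%


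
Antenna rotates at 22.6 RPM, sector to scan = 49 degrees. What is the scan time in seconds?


t = 49 / (22.6 * 360) * 60 = 0.36 s

0.36 s


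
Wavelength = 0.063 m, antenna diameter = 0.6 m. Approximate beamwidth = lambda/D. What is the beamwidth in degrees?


BW_rad = 0.063 / 0.6 = 0.105
BW_deg = 6.02 degrees

6.02 degrees


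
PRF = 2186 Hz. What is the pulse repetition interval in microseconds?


PRI = 1/2186 = 0.0004574565 s = 457.5 us

457.5 us


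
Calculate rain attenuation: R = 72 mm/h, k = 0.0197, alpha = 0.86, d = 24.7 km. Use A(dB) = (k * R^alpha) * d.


gamma = 0.0197 * 72^0.86 = 0.779421 dB/km
A = 0.779421 * 24.7 = 19.25 dB

19.25 dB


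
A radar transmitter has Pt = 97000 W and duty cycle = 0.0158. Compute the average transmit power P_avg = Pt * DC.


P_avg = 97000 * 0.0158 = 1532.6 W

1532.6 W


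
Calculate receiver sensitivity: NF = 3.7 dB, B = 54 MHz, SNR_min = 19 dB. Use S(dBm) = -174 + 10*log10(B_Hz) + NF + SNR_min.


10*log10(54000000.0) = 77.32
S = -174 + 77.32 + 3.7 + 19 = -74.0 dBm

-74.0 dBm


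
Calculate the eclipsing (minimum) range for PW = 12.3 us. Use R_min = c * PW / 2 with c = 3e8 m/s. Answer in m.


R_min = 3e8 * 12.3e-6 / 2 = 1845.0 m

1845.0 m


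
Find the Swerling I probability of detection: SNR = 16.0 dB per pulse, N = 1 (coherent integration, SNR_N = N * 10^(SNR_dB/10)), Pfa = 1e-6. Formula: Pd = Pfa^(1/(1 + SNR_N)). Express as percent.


SNR_lin = 10^(16.0/10) = 39.81072
SNR_N = 1 * 39.81072 = 39.81072
1/(1 + SNR_N) = 1/40.81072 = 0.0245034
Pd = (1e-6)^0.0245034 = 0.71282
Pd = 71.3%

71.3%


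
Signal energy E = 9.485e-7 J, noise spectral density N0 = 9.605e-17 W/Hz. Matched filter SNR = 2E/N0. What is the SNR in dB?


SNR_lin = 2 * 9.485e-7 / 9.605e-17 = 1.975e10
SNR_dB = 10*log10(1.975e10) = 103.0 dB

103.0 dB


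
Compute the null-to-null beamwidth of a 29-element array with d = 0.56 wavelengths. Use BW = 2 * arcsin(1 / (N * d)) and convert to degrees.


1/(N*d) = 1/(29*0.56) = 0.061576
BW = 2*arcsin(0.061576) = 7.1 degrees

7.1 degrees


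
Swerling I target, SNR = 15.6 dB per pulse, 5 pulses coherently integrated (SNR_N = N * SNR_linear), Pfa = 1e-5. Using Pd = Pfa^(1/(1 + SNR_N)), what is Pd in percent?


SNR_lin = 10^(15.6/10) = 36.30781
SNR_N = 5 * 36.30781 = 181.53905
1/(1 + SNR_N) = 1/182.53905 = 0.0054783
Pd = (1e-5)^0.0054783 = 0.93888
Pd = 93.9%

93.9%


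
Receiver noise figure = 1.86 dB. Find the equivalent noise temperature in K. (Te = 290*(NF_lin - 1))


NF_lin = 10^(1.86/10) = 1.534617
Te = 290 * (1.534617 - 1) = 155.0 K

155.0 K


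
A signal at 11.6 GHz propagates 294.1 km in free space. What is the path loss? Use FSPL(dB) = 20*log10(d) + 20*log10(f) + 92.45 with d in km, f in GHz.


20*log10(294.1) = 49.37
20*log10(11.6) = 21.29
FSPL = 163.1 dB

163.1 dB


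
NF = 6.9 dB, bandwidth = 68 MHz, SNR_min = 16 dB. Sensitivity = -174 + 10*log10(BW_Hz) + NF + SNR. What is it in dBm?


10*log10(68000000.0) = 78.33
S = -174 + 78.33 + 6.9 + 16 = -72.8 dBm

-72.8 dBm


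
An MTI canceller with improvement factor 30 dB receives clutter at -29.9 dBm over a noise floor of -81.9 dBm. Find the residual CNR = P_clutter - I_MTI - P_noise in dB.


CNR = -29.9 - 30 - (-81.9) = 22.0 dB

22.0 dB


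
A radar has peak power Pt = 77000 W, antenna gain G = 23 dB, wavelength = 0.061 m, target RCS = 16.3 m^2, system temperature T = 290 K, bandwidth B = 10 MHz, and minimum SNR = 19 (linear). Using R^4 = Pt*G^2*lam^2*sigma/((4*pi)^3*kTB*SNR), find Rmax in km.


G_lin = 10^(23/10) = 199.526231
R^4 = 77000 * 199.526231^2 * 0.061^2 * 16.3 / ((4*pi)^3 * 1.38e-23 * 290 * 10000000.0 * 19)
R^4 = 1.23219e17 m^4
R_max = (1.23219e17)^(1/4) = 18735.7 m = 18.7 km

18.7 km


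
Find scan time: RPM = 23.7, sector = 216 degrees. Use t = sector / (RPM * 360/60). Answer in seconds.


t = 216 / (23.7 * 360) * 60 = 1.52 s

1.52 s


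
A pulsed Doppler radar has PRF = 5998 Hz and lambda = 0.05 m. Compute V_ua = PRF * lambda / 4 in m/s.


V_ua = 5998 * 0.05 / 4 = 75.0 m/s

75.0 m/s


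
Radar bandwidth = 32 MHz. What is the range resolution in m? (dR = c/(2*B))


dR = 3e8 / (2 * 32000000.0) = 4.69 m

4.69 m


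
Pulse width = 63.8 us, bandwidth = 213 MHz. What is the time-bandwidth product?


TBP = 63.8 * 213 = 13589.4

13589.4


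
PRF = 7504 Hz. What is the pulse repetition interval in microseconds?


PRI = 1/7504 = 0.0001332623 s = 133.3 us

133.3 us


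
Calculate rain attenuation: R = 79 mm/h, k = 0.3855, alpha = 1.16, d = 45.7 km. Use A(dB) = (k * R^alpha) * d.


gamma = 0.3855 * 79^1.16 = 61.273376 dB/km
A = 61.273376 * 45.7 = 2800.19 dB

2800.19 dB


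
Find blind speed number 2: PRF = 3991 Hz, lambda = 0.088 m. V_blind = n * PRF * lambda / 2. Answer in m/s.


V_blind = 2 * 3991 * 0.088 / 2 = 351.2 m/s

351.2 m/s


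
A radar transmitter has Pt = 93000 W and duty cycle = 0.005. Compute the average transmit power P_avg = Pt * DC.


P_avg = 93000 * 0.005 = 465.0 W

465.0 W


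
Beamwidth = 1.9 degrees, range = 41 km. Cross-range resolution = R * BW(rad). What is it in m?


BW_rad = 0.033161256
CR = 41000 * 0.033161256 = 1359.6 m

1359.6 m


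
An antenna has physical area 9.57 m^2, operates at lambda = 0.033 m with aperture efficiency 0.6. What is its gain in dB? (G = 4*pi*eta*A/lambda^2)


G_linear = 4*pi*0.6*9.57/0.033^2 = 66259.05
G_dB = 10*log10(66259.05) = 48.2 dB

48.2 dB


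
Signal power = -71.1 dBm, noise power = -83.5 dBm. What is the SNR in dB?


SNR = -71.1 - (-83.5) = 12.4 dB

12.4 dB


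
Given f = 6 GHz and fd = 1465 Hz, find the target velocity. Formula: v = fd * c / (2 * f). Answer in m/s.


v = 1465 * 3e8 / (2 * 6000000000.0) = 36.6 m/s

36.6 m/s


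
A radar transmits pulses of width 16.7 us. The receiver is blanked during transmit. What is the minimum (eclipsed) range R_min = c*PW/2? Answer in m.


R_min = 3e8 * 16.7e-6 / 2 = 2505.0 m

2505.0 m


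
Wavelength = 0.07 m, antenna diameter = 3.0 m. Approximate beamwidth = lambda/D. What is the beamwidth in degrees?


BW_rad = 0.07 / 3.0 = 0.023333
BW_deg = 1.34 degrees

1.34 degrees


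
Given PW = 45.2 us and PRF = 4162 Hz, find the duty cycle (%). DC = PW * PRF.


DC = 45.2e-6 * 4162 * 100 = 18.81%

18.81%


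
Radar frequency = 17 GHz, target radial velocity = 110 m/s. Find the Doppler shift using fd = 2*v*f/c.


fd = 2 * 110 * 17000000000.0 / 3e8 = 12466.7 Hz

12466.7 Hz


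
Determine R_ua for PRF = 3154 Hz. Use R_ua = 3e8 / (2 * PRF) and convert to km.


R_ua = 3e8 / (2 * 3154) = 47558.7 m = 47.6 km

47.6 km


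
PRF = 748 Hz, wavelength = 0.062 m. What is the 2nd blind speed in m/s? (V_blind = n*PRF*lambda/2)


V_blind = 2 * 748 * 0.062 / 2 = 46.4 m/s

46.4 m/s


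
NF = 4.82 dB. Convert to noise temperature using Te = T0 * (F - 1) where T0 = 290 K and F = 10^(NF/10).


NF_lin = 10^(4.82/10) = 3.033891
Te = 290 * (3.033891 - 1) = 589.8 K

589.8 K


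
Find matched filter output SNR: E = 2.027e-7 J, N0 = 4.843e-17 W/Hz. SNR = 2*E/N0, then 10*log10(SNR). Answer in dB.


SNR_lin = 2 * 2.027e-7 / 4.843e-17 = 8.371e9
SNR_dB = 10*log10(8.371e9) = 99.2 dB

99.2 dB
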